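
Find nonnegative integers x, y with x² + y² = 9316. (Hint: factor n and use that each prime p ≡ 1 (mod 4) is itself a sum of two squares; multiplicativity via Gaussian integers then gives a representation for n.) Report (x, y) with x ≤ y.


Step 1: Factor n = 9316 = 2^2 · 17 · 137.
Step 2: Check the mod-4 condition on each prime factor: 2 = 2 (special); 17 ≡ 1 (mod 4), exponent 1; 137 ≡ 1 (mod 4), exponent 1.
All primes ≡ 3 (mod 4) appear to even exponent (or don't appear), so by the two-squares theorem n IS expressible as a sum of two squares.
Step 3: Build a representation. Group n = k² · m with k = 2 and m = 17 · 137 = 2329 (a product of primes ≡ 1 (mod 4)); a representation of m scales to one of n via (k·x)² + (k·y)² = k²(x² + y²). Each prime p ≡ 1 (mod 4) is itself a sum of two squares; find a² by testing p − a² for a perfect square:
  17: 17 − 1² = 16 = 4² ⇒ 17 = 1² + 4².
  137: 137 − 1² = 136, 137 − 2² = 133, 137 − 3² = 128, 137 − 4² = 121 = 11² ⇒ 137 = 4² + 11².
  Combine using the Brahmagupta–Fibonacci identity (a² + b²)(c² + d²) = (ac − bd)² + (ad + bc)² = (ac + bd)² + (ad − bc)²:
  17 · 137 = 2329: from (1² + 4²)(4² + 11²), take (1·4 − 4·11, 1·11 + 4·4) = (4 − 44, 11 + 16) = (-40, 27); dropping signs (only squares matter) gives (40, 27); check 40² + 27² = 1600 + 729 = 2329 ✓.
  Scale by k = 2: (2·40, 2·27) = (80, 54).
Step 4: Order so x ≤ y and verify: 54² + 80² = 2916 + 6400 = 9316 = n. ✓

n = 9316 = 54² + 80² (one valid representation with x ≤ y).


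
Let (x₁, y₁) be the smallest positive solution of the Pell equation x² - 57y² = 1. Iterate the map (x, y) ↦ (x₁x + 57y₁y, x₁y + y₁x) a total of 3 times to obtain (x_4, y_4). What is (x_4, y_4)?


Step 1: Find the fundamental solution (x₁, y₁) of x² - 57y² = 1.
  Expand √57 as a continued fraction. a₀ = ⌊√57⌋ = 7; iterate m_{k+1} = d_k·a_k − m_k, d_{k+1} = (57 − m_{k+1}²)/d_k, a_{k+1} = ⌊(a₀ + m_{k+1})/d_{k+1}⌋ (starting m₀ = 0, d₀ = 1), with convergents p_k = a_k·p_{k-1} + p_{k-2}, q_k = a_k·q_{k-1} + q_{k-2} (p₋₁ = 1, q₋₁ = 0):
  k = 0: a₀ = 7; p₀/q₀ = 7/1; p₀² − 57·q₀² = 49 − 57 = -8.
  k = 1: m = 7, d = 8, a = ⌊(7 + 7)/8⌋ = 1; p/q = (1·7 + 1)/(1·1 + 0) = 8/1; p² − 57·q² = 64 − 57 = 7.
  k = 2: m = 1, d = 7, a = ⌊(7 + 1)/7⌋ = 1; p/q = (1·8 + 7)/(1·1 + 1) = 15/2; p² − 57·q² = 225 − 228 = -3.
  k = 3: m = 6, d = 3, a = ⌊(7 + 6)/3⌋ = 4; p/q = (4·15 + 8)/(4·2 + 1) = 68/9; p² − 57·q² = 4624 − 4617 = 7.
  k = 4: m = 6, d = 7, a = ⌊(7 + 6)/7⌋ = 1; p/q = (1·68 + 15)/(1·9 + 2) = 83/11; p² − 57·q² = 6889 − 6897 = -8.
  k = 5: m = 1, d = 8, a = ⌊(7 + 1)/8⌋ = 1; p/q = (1·83 + 68)/(1·11 + 9) = 151/20; p² − 57·q² = 22801 − 22800 = 1.
  The first convergent with p² − 57·q² = 1 gives the fundamental solution (x₁, y₁) = (151, 20).
Step 2: Apply the recurrence (x_{n+1}, y_{n+1}) = (x₁x_n + 57y₁y_n, x₁y_n + y₁x_n) repeatedly.
  From (x_1, y_1) = (151, 20): x_2 = 151·151 + 57·20·20 = 45601; y_2 = 151·20 + 20·151 = 6040.
  From (x_2, y_2) = (45601, 6040): x_3 = 151·45601 + 57·20·6040 = 13771351; y_3 = 151·6040 + 20·45601 = 1824060.
  From (x_3, y_3) = (13771351, 1824060): x_4 = 151·13771351 + 57·20·1824060 = 4158902401; y_4 = 151·1824060 + 20·13771351 = 550860080.
Step 3: Verify x_4² - 57·y_4² = 17296469181043564801 - 17296469181043564800 = 1 (should be 1). ✓

(x_1, y_1) = (151, 20); (x_4, y_4) = (4158902401, 550860080).


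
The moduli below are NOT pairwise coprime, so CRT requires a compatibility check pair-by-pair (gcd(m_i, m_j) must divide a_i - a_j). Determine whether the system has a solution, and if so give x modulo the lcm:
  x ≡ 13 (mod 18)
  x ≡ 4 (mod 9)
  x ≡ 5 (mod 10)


Moduli 18, 9, 10 are not pairwise coprime, so CRT works modulo lcm(m_i) when all pairwise compatibility conditions hold.
Pairwise compatibility: gcd(m_i, m_j) must divide a_i - a_j for every pair.
Merge one congruence at a time:
  Start: x ≡ 13 (mod 18).
  Combine with x ≡ 4 (mod 9): gcd(18, 9) = 9; 4 - 13 = -9, which IS divisible by 9, so compatible.
    Write x = 13 + 18·t and substitute into x ≡ 4 (mod 9): 18·t ≡ 4 − 13 = -9 (mod 9).
    Divide the congruence (and modulus) by g = 9: 2·t ≡ -1 (mod 1).
    Modulo 1 every t works; take t = 0.
    Then x = 13 + 18·0 = 13, valid modulo lcm(18, 9) = 18: x ≡ 13 (mod 18).
  Combine with x ≡ 5 (mod 10): gcd(18, 10) = 2; 5 - 13 = -8, which IS divisible by 2, so compatible.
    Write x = 13 + 18·t and substitute into x ≡ 5 (mod 10): 18·t ≡ 5 − 13 = -8 (mod 10).
    Divide the congruence (and modulus) by g = 2: 9·t ≡ -4 (mod 5).
    Reduce coefficients mod 5: 4·t ≡ 1 (mod 5).
    The inverse of 4 mod 5 is 4 (since 4·4 = 16 = 3·5 + 1), so t ≡ 4·1 = 4 ≡ 4 (mod 5).
    Then x = 13 + 18·4 = 85, valid modulo lcm(18, 10) = 90: x ≡ 85 (mod 90).
Verify: 85 mod 18 = 13, 85 mod 9 = 4, 85 mod 10 = 5.

x ≡ 85 (mod 90).


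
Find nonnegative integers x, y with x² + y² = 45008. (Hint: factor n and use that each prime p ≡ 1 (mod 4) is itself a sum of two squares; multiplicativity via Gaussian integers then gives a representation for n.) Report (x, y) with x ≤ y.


Step 1: Factor n = 45008 = 2^4 · 29 · 97.
Step 2: Check the mod-4 condition on each prime factor: 2 = 2 (special); 29 ≡ 1 (mod 4), exponent 1; 97 ≡ 1 (mod 4), exponent 1.
All primes ≡ 3 (mod 4) appear to even exponent (or don't appear), so by the two-squares theorem n IS expressible as a sum of two squares.
Step 3: Build a representation. Group n = k² · m with k = 4 and m = 29 · 97 = 2813 (a product of primes ≡ 1 (mod 4)); a representation of m scales to one of n via (k·x)² + (k·y)² = k²(x² + y²). Each prime p ≡ 1 (mod 4) is itself a sum of two squares; find a² by testing p − a² for a perfect square:
  29: 29 − 1² = 28, 29 − 2² = 25 = 5² ⇒ 29 = 2² + 5².
  97: 97 − 1² = 96, 97 − 2² = 93, 97 − 3² = 88, 97 − 4² = 81 = 9² ⇒ 97 = 4² + 9².
  Combine using the Brahmagupta–Fibonacci identity (a² + b²)(c² + d²) = (ac − bd)² + (ad + bc)² = (ac + bd)² + (ad − bc)²:
  29 · 97 = 2813: from (2² + 5²)(4² + 9²), take (2·4 − 5·9, 2·9 + 5·4) = (8 − 45, 18 + 20) = (-37, 38); dropping signs (only squares matter) gives (37, 38); check 37² + 38² = 1369 + 1444 = 2813 ✓.
  Scale by k = 4: (4·37, 4·38) = (148, 152).
Step 4: Order so x ≤ y and verify: 148² + 152² = 21904 + 23104 = 45008 = n. ✓

n = 45008 = 148² + 152² (one valid representation with x ≤ y).


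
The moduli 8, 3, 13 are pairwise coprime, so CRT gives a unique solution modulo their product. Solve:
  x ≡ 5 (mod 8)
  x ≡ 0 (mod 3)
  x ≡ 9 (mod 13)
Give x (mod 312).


Moduli 8, 3, 13 are pairwise coprime; by CRT there is a unique solution modulo M = 8 · 3 · 13 = 312.
Solve pairwise, accumulating the modulus:
  Start with x ≡ 5 (mod 8).
  Combine with x ≡ 0 (mod 3): since gcd(8, 3) = 1, we get a unique residue mod 24.
    Write x = 5 + 8·t and substitute into x ≡ 0 (mod 3): 8·t ≡ 0 − 5 = -5 (mod 3).
    Reduce coefficients mod 3: 2·t ≡ 1 (mod 3).
    The inverse of 2 mod 3 is 2 (since 2·2 = 4 = 1·3 + 1), so t ≡ 2·1 = 2 ≡ 2 (mod 3).
    Then x = 5 + 8·2 = 21, valid modulo lcm(8, 3) = 24: x ≡ 21 (mod 24).
  Combine with x ≡ 9 (mod 13): since gcd(24, 13) = 1, we get a unique residue mod 312.
    Write x = 21 + 24·t and substitute into x ≡ 9 (mod 13): 24·t ≡ 9 − 21 = -12 (mod 13).
    Reduce coefficients mod 13: 11·t ≡ 1 (mod 13).
    The inverse of 11 mod 13 is 6 (since 11·6 = 66 = 5·13 + 1), so t ≡ 6·1 = 6 ≡ 6 (mod 13).
    Then x = 21 + 24·6 = 165, valid modulo lcm(24, 13) = 312: x ≡ 165 (mod 312).
Verify: 165 mod 8 = 5 ✓, 165 mod 3 = 0 ✓, 165 mod 13 = 9 ✓.

x ≡ 165 (mod 312).


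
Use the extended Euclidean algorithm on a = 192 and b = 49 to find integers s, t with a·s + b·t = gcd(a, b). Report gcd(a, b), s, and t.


Euclidean algorithm on (192, 49) — divide until remainder is 0:
  192 = 3 · 49 + 45
  49 = 1 · 45 + 4
  45 = 11 · 4 + 1
  4 = 4 · 1 + 0
gcd(192, 49) = 1.
Track Bezout coefficients alongside the remainders: start with r₀ = 192 = a·1 + b·0 (s = 1, t = 0) and r₁ = 49 = a·0 + b·1 (s = 0, t = 1); each new remainder r_{k+1} = r_{k-1} − q_k·r_k inherits s_{k+1} = s_{k-1} − q_k·s_k, t_{k+1} = t_{k-1} − q_k·t_k, so r_k = a·s_k + b·t_k at every step:
  q = 3: r = 45, s = 1 − 3·0 = 1, t = 0 − 3·1 = -3  (check: 192·1 + 49·(-3) = 45)
  q = 1: r = 4, s = 0 − 1·1 = -1, t = 1 − 1·(-3) = 4  (check: 192·(-1) + 49·4 = 4)
  q = 11: r = 1, s = 1 − 11·(-1) = 12, t = -3 − 11·4 = -47  (check: 192·12 + 49·(-47) = 1)
The row with r = 1 (the gcd) gives the Bezout coefficients s = 12, t = -47.
Result: 192 · (12) + 49 · (-47) = 1.

gcd(192, 49) = 1; s = 12, t = -47 (check: 192·12 + 49·(-47) = 1).


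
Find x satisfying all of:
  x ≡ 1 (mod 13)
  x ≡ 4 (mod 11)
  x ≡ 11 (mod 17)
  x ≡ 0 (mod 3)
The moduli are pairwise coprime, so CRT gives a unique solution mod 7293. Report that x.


Product of moduli M = 13 · 11 · 17 · 3 = 7293.
Merge one congruence at a time:
  Start: x ≡ 1 (mod 13).
  Combine with x ≡ 4 (mod 11); new modulus lcm = 143.
    Write x = 1 + 13·t and substitute into x ≡ 4 (mod 11): 13·t ≡ 4 − 1 = 3 (mod 11).
    Reduce coefficients mod 11: 2·t ≡ 3 (mod 11).
    The inverse of 2 mod 11 is 6 (since 2·6 = 12 = 1·11 + 1), so t ≡ 6·3 = 18 ≡ 7 (mod 11).
    Then x = 1 + 13·7 = 92, valid modulo lcm(13, 11) = 143: x ≡ 92 (mod 143).
  Combine with x ≡ 11 (mod 17); new modulus lcm = 2431.
    Write x = 92 + 143·t and substitute into x ≡ 11 (mod 17): 143·t ≡ 11 − 92 = -81 (mod 17).
    Reduce coefficients mod 17: 7·t ≡ 4 (mod 17).
    The inverse of 7 mod 17 is 5 (since 7·5 = 35 = 2·17 + 1), so t ≡ 5·4 = 20 ≡ 3 (mod 17).
    Then x = 92 + 143·3 = 521, valid modulo lcm(143, 17) = 2431: x ≡ 521 (mod 2431).
  Combine with x ≡ 0 (mod 3); new modulus lcm = 7293.
    Write x = 521 + 2431·t and substitute into x ≡ 0 (mod 3): 2431·t ≡ 0 − 521 = -521 (mod 3).
    Reduce coefficients mod 3: 1·t ≡ 1 (mod 3).
    So t ≡ 1 (mod 3).
    Then x = 521 + 2431·1 = 2952, valid modulo lcm(2431, 3) = 7293: x ≡ 2952 (mod 7293).
Verify against each original: 2952 mod 13 = 1, 2952 mod 11 = 4, 2952 mod 17 = 11, 2952 mod 3 = 0.

x ≡ 2952 (mod 7293).


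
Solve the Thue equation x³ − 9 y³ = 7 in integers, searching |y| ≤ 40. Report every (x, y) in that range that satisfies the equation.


The equation is x³ - 9y³ = 7. For fixed y, x³ = 9·y³ + 7, so a solution requires the RHS to be a perfect cube.
Strategy: iterate y from -40 to 40, compute RHS = 9·y³ + 7, and check whether it is a (positive or negative) perfect cube.
Check small values of y:
  y = 0: RHS = 7 is not a perfect cube.
  y = 1: RHS = 16 is not a perfect cube.
  y = -1: RHS = -2 is not a perfect cube.
  y = 2: RHS = 79 is not a perfect cube.
  y = -2: RHS = -65 is not a perfect cube.
  y = 3: RHS = 250 is not a perfect cube.
  y = -3: RHS = -236 is not a perfect cube.
Continuing the search up to |y| = 40 finds no solutions either.
No (x, y) in the scanned range satisfies the equation.

No integer solutions with |y| ≤ 40.


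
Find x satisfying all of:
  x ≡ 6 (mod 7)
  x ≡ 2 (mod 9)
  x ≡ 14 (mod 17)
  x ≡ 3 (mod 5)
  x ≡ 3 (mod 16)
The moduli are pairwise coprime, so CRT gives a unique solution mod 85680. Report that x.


Product of moduli M = 7 · 9 · 17 · 5 · 16 = 85680.
Merge one congruence at a time:
  Start: x ≡ 6 (mod 7).
  Combine with x ≡ 2 (mod 9); new modulus lcm = 63.
    Write x = 6 + 7·t and substitute into x ≡ 2 (mod 9): 7·t ≡ 2 − 6 = -4 (mod 9).
    Reduce coefficients mod 9: 7·t ≡ 5 (mod 9).
    The inverse of 7 mod 9 is 4 (since 7·4 = 28 = 3·9 + 1), so t ≡ 4·5 = 20 ≡ 2 (mod 9).
    Then x = 6 + 7·2 = 20, valid modulo lcm(7, 9) = 63: x ≡ 20 (mod 63).
  Combine with x ≡ 14 (mod 17); new modulus lcm = 1071.
    Write x = 20 + 63·t and substitute into x ≡ 14 (mod 17): 63·t ≡ 14 − 20 = -6 (mod 17).
    Reduce coefficients mod 17: 12·t ≡ 11 (mod 17).
    The inverse of 12 mod 17 is 10 (since 12·10 = 120 = 7·17 + 1), so t ≡ 10·11 = 110 ≡ 8 (mod 17).
    Then x = 20 + 63·8 = 524, valid modulo lcm(63, 17) = 1071: x ≡ 524 (mod 1071).
  Combine with x ≡ 3 (mod 5); new modulus lcm = 5355.
    Write x = 524 + 1071·t and substitute into x ≡ 3 (mod 5): 1071·t ≡ 3 − 524 = -521 (mod 5).
    Reduce coefficients mod 5: 1·t ≡ 4 (mod 5).
    So t ≡ 4 (mod 5).
    Then x = 524 + 1071·4 = 4808, valid modulo lcm(1071, 5) = 5355: x ≡ 4808 (mod 5355).
  Combine with x ≡ 3 (mod 16); new modulus lcm = 85680.
    Write x = 4808 + 5355·t and substitute into x ≡ 3 (mod 16): 5355·t ≡ 3 − 4808 = -4805 (mod 16).
    Reduce coefficients mod 16: 11·t ≡ 11 (mod 16).
    The inverse of 11 mod 16 is 3 (since 11·3 = 33 = 2·16 + 1), so t ≡ 3·11 = 33 ≡ 1 (mod 16).
    Then x = 4808 + 5355·1 = 10163, valid modulo lcm(5355, 16) = 85680: x ≡ 10163 (mod 85680).
Verify against each original: 10163 mod 7 = 6, 10163 mod 9 = 2, 10163 mod 17 = 14, 10163 mod 5 = 3, 10163 mod 16 = 3.

x ≡ 10163 (mod 85680).


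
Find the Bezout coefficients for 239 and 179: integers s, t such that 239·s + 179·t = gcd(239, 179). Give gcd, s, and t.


Euclidean algorithm on (239, 179) — divide until remainder is 0:
  239 = 1 · 179 + 60
  179 = 2 · 60 + 59
  60 = 1 · 59 + 1
  59 = 59 · 1 + 0
gcd(239, 179) = 1.
Track Bezout coefficients alongside the remainders: start with r₀ = 239 = a·1 + b·0 (s = 1, t = 0) and r₁ = 179 = a·0 + b·1 (s = 0, t = 1); each new remainder r_{k+1} = r_{k-1} − q_k·r_k inherits s_{k+1} = s_{k-1} − q_k·s_k, t_{k+1} = t_{k-1} − q_k·t_k, so r_k = a·s_k + b·t_k at every step:
  q = 1: r = 60, s = 1 − 1·0 = 1, t = 0 − 1·1 = -1  (check: 239·1 + 179·(-1) = 60)
  q = 2: r = 59, s = 0 − 2·1 = -2, t = 1 − 2·(-1) = 3  (check: 239·(-2) + 179·3 = 59)
  q = 1: r = 1, s = 1 − 1·(-2) = 3, t = -1 − 1·3 = -4  (check: 239·3 + 179·(-4) = 1)
The row with r = 1 (the gcd) gives the Bezout coefficients s = 3, t = -4.
Result: 239 · (3) + 179 · (-4) = 1.

gcd(239, 179) = 1; s = 3, t = -4 (check: 239·3 + 179·(-4) = 1).


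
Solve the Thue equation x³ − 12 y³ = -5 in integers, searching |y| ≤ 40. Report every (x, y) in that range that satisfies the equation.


The equation is x³ - 12y³ = -5. For fixed y, x³ = 12·y³ − 5, so a solution requires the RHS to be a perfect cube.
Strategy: iterate y from -40 to 40, compute RHS = 12·y³ − 5, and check whether it is a (positive or negative) perfect cube.
Check small values of y:
  y = 0: RHS = -5 is not a perfect cube.
  y = 1: RHS = 7 is not a perfect cube.
  y = -1: RHS = -17 is not a perfect cube.
  y = 2: RHS = 91 is not a perfect cube.
  y = -2: RHS = -101 is not a perfect cube.
  y = 3: RHS = 319 is not a perfect cube.
  y = -3: RHS = -329 is not a perfect cube.
Continuing the search up to |y| = 40 finds no solutions either.
No (x, y) in the scanned range satisfies the equation.

No integer solutions with |y| ≤ 40.


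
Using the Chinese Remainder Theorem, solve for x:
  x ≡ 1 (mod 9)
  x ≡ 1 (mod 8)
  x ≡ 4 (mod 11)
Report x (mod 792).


Moduli 9, 8, 11 are pairwise coprime; by CRT there is a unique solution modulo M = 9 · 8 · 11 = 792.
Solve pairwise, accumulating the modulus:
  Start with x ≡ 1 (mod 9).
  Combine with x ≡ 1 (mod 8): since gcd(9, 8) = 1, we get a unique residue mod 72.
    Write x = 1 + 9·t and substitute into x ≡ 1 (mod 8): 9·t ≡ 1 − 1 = 0 (mod 8).
    Reduce coefficients mod 8: 1·t ≡ 0 (mod 8).
    So t ≡ 0 (mod 8).
    Then x = 1 + 9·0 = 1, valid modulo lcm(9, 8) = 72: x ≡ 1 (mod 72).
  Combine with x ≡ 4 (mod 11): since gcd(72, 11) = 1, we get a unique residue mod 792.
    Write x = 1 + 72·t and substitute into x ≡ 4 (mod 11): 72·t ≡ 4 − 1 = 3 (mod 11).
    Reduce coefficients mod 11: 6·t ≡ 3 (mod 11).
    The inverse of 6 mod 11 is 2 (since 6·2 = 12 = 1·11 + 1), so t ≡ 2·3 = 6 ≡ 6 (mod 11).
    Then x = 1 + 72·6 = 433, valid modulo lcm(72, 11) = 792: x ≡ 433 (mod 792).
Verify: 433 mod 9 = 1 ✓, 433 mod 8 = 1 ✓, 433 mod 11 = 4 ✓.

x ≡ 433 (mod 792).


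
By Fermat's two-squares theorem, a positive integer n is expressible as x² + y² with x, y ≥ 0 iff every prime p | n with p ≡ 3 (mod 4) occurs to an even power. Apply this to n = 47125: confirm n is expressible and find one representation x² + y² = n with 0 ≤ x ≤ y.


Step 1: Factor n = 47125 = 5^3 · 13 · 29.
Step 2: Check the mod-4 condition on each prime factor: 5 ≡ 1 (mod 4), exponent 3; 13 ≡ 1 (mod 4), exponent 1; 29 ≡ 1 (mod 4), exponent 1.
All primes ≡ 3 (mod 4) appear to even exponent (or don't appear), so by the two-squares theorem n IS expressible as a sum of two squares.
Step 3: Build a representation. Group n = k² · m with k = 5 and m = 5 · 13 · 29 = 1885 (a product of primes ≡ 1 (mod 4)); a representation of m scales to one of n via (k·x)² + (k·y)² = k²(x² + y²). Each prime p ≡ 1 (mod 4) is itself a sum of two squares; find a² by testing p − a² for a perfect square:
  5: 5 − 1² = 4 = 2² ⇒ 5 = 1² + 2².
  13: 13 − 1² = 12, 13 − 2² = 9 = 3² ⇒ 13 = 2² + 3².
  29: 29 − 1² = 28, 29 − 2² = 25 = 5² ⇒ 29 = 2² + 5².
  Combine using the Brahmagupta–Fibonacci identity (a² + b²)(c² + d²) = (ac − bd)² + (ad + bc)² = (ac + bd)² + (ad − bc)²:
  5 · 13 = 65: from (1² + 2²)(2² + 3²), take (1·2 − 2·3, 1·3 + 2·2) = (2 − 6, 3 + 4) = (-4, 7); dropping signs (only squares matter) gives (4, 7); check 4² + 7² = 16 + 49 = 65 ✓.
  65 · 29 = 1885: from (4² + 7²)(2² + 5²), take (4·2 − 7·5, 4·5 + 7·2) = (8 − 35, 20 + 14) = (-27, 34); dropping signs (only squares matter) gives (27, 34); check 27² + 34² = 729 + 1156 = 1885 ✓.
  Scale by k = 5: (5·27, 5·34) = (135, 170).
Step 4: Order so x ≤ y and verify: 135² + 170² = 18225 + 28900 = 47125 = n. ✓

n = 47125 = 135² + 170² (one valid representation with x ≤ y).


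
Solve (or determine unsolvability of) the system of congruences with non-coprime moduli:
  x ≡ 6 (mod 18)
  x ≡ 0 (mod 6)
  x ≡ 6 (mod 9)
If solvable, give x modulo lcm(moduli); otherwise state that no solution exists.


Moduli 18, 6, 9 are not pairwise coprime, so CRT works modulo lcm(m_i) when all pairwise compatibility conditions hold.
Pairwise compatibility: gcd(m_i, m_j) must divide a_i - a_j for every pair.
Merge one congruence at a time:
  Start: x ≡ 6 (mod 18).
  Combine with x ≡ 0 (mod 6): gcd(18, 6) = 6; 0 - 6 = -6, which IS divisible by 6, so compatible.
    Write x = 6 + 18·t and substitute into x ≡ 0 (mod 6): 18·t ≡ 0 − 6 = -6 (mod 6).
    Divide the congruence (and modulus) by g = 6: 3·t ≡ -1 (mod 1).
    Modulo 1 every t works; take t = 0.
    Then x = 6 + 18·0 = 6, valid modulo lcm(18, 6) = 18: x ≡ 6 (mod 18).
  Combine with x ≡ 6 (mod 9): gcd(18, 9) = 9; 6 - 6 = 0, which IS divisible by 9, so compatible.
    Write x = 6 + 18·t and substitute into x ≡ 6 (mod 9): 18·t ≡ 6 − 6 = 0 (mod 9).
    Divide the congruence (and modulus) by g = 9: 2·t ≡ 0 (mod 1).
    Modulo 1 every t works; take t = 0.
    Then x = 6 + 18·0 = 6, valid modulo lcm(18, 9) = 18: x ≡ 6 (mod 18).
Verify: 6 mod 18 = 6, 6 mod 6 = 0, 6 mod 9 = 6.

x ≡ 6 (mod 18).


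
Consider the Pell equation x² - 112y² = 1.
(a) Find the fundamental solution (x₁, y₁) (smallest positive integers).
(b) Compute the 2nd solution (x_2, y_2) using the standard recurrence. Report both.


Step 1: Find the fundamental solution (x₁, y₁) of x² - 112y² = 1.
  Expand √112 as a continued fraction. a₀ = ⌊√112⌋ = 10; iterate m_{k+1} = d_k·a_k − m_k, d_{k+1} = (112 − m_{k+1}²)/d_k, a_{k+1} = ⌊(a₀ + m_{k+1})/d_{k+1}⌋ (starting m₀ = 0, d₀ = 1), with convergents p_k = a_k·p_{k-1} + p_{k-2}, q_k = a_k·q_{k-1} + q_{k-2} (p₋₁ = 1, q₋₁ = 0):
  k = 0: a₀ = 10; p₀/q₀ = 10/1; p₀² − 112·q₀² = 100 − 112 = -12.
  k = 1: m = 10, d = 12, a = ⌊(10 + 10)/12⌋ = 1; p/q = (1·10 + 1)/(1·1 + 0) = 11/1; p² − 112·q² = 121 − 112 = 9.
  k = 2: m = 2, d = 9, a = ⌊(10 + 2)/9⌋ = 1; p/q = (1·11 + 10)/(1·1 + 1) = 21/2; p² − 112·q² = 441 − 448 = -7.
  k = 3: m = 7, d = 7, a = ⌊(10 + 7)/7⌋ = 2; p/q = (2·21 + 11)/(2·2 + 1) = 53/5; p² − 112·q² = 2809 − 2800 = 9.
  k = 4: m = 7, d = 9, a = ⌊(10 + 7)/9⌋ = 1; p/q = (1·53 + 21)/(1·5 + 2) = 74/7; p² − 112·q² = 5476 − 5488 = -12.
  k = 5: m = 2, d = 12, a = ⌊(10 + 2)/12⌋ = 1; p/q = (1·74 + 53)/(1·7 + 5) = 127/12; p² − 112·q² = 16129 − 16128 = 1.
  The first convergent with p² − 112·q² = 1 gives the fundamental solution (x₁, y₁) = (127, 12).
Step 2: Apply the recurrence (x_{n+1}, y_{n+1}) = (x₁x_n + 112y₁y_n, x₁y_n + y₁x_n) repeatedly.
  From (x_1, y_1) = (127, 12): x_2 = 127·127 + 112·12·12 = 32257; y_2 = 127·12 + 12·127 = 3048.
Step 3: Verify x_2² - 112·y_2² = 1040514049 - 1040514048 = 1 (should be 1). ✓

(x_1, y_1) = (127, 12); (x_2, y_2) = (32257, 3048).


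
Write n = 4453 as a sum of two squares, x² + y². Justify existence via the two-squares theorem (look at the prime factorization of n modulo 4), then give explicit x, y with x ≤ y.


Step 1: Factor n = 4453 = 61 · 73.
Step 2: Check the mod-4 condition on each prime factor: 61 ≡ 1 (mod 4), exponent 1; 73 ≡ 1 (mod 4), exponent 1.
All primes ≡ 3 (mod 4) appear to even exponent (or don't appear), so by the two-squares theorem n IS expressible as a sum of two squares.
Step 3: Build a representation. Here n = 61 · 73 is a product of primes ≡ 1 (mod 4). Each prime p ≡ 1 (mod 4) is itself a sum of two squares; find a² by testing p − a² for a perfect square:
  61: 61 − 1² = 60, 61 − 2² = 57, 61 − 3² = 52, 61 − 4² = 45, 61 − 5² = 36 = 6² ⇒ 61 = 5² + 6².
  73: 73 − 1² = 72, 73 − 2² = 69, 73 − 3² = 64 = 8² ⇒ 73 = 3² + 8².
  Combine using the Brahmagupta–Fibonacci identity (a² + b²)(c² + d²) = (ac − bd)² + (ad + bc)² = (ac + bd)² + (ad − bc)²:
  61 · 73 = 4453: from (5² + 6²)(3² + 8²), take (5·3 − 6·8, 5·8 + 6·3) = (15 − 48, 40 + 18) = (-33, 58); dropping signs (only squares matter) gives (33, 58); check 33² + 58² = 1089 + 3364 = 4453 ✓.
Step 4: Order so x ≤ y and verify: 33² + 58² = 1089 + 3364 = 4453 = n. ✓

n = 4453 = 33² + 58² (one valid representation with x ≤ y).


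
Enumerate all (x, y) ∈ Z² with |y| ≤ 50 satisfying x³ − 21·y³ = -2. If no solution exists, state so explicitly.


The equation is x³ - 21y³ = -2. For fixed y, x³ = 21·y³ − 2, so a solution requires the RHS to be a perfect cube.
Strategy: iterate y from -50 to 50, compute RHS = 21·y³ − 2, and check whether it is a (positive or negative) perfect cube.
Check small values of y:
  y = 0: RHS = -2 is not a perfect cube.
  y = 1: RHS = 19 is not a perfect cube.
  y = -1: RHS = -23 is not a perfect cube.
  y = 2: RHS = 166 is not a perfect cube.
  y = -2: RHS = -170 is not a perfect cube.
  y = 3: RHS = 565 is not a perfect cube.
  y = -3: RHS = -569 is not a perfect cube.
Continuing the search up to |y| = 50 finds no solutions either.
No (x, y) in the scanned range satisfies the equation.

No integer solutions with |y| ≤ 50.


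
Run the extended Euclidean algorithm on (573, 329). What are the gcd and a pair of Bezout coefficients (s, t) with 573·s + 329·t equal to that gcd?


Euclidean algorithm on (573, 329) — divide until remainder is 0:
  573 = 1 · 329 + 244
  329 = 1 · 244 + 85
  244 = 2 · 85 + 74
  85 = 1 · 74 + 11
  74 = 6 · 11 + 8
  11 = 1 · 8 + 3
  8 = 2 · 3 + 2
  3 = 1 · 2 + 1
  2 = 2 · 1 + 0
gcd(573, 329) = 1.
Track Bezout coefficients alongside the remainders: start with r₀ = 573 = a·1 + b·0 (s = 1, t = 0) and r₁ = 329 = a·0 + b·1 (s = 0, t = 1); each new remainder r_{k+1} = r_{k-1} − q_k·r_k inherits s_{k+1} = s_{k-1} − q_k·s_k, t_{k+1} = t_{k-1} − q_k·t_k, so r_k = a·s_k + b·t_k at every step:
  q = 1: r = 244, s = 1 − 1·0 = 1, t = 0 − 1·1 = -1  (check: 573·1 + 329·(-1) = 244)
  q = 1: r = 85, s = 0 − 1·1 = -1, t = 1 − 1·(-1) = 2  (check: 573·(-1) + 329·2 = 85)
  q = 2: r = 74, s = 1 − 2·(-1) = 3, t = -1 − 2·2 = -5  (check: 573·3 + 329·(-5) = 74)
  q = 1: r = 11, s = -1 − 1·3 = -4, t = 2 − 1·(-5) = 7  (check: 573·(-4) + 329·7 = 11)
  q = 6: r = 8, s = 3 − 6·(-4) = 27, t = -5 − 6·7 = -47  (check: 573·27 + 329·(-47) = 8)
  q = 1: r = 3, s = -4 − 1·27 = -31, t = 7 − 1·(-47) = 54  (check: 573·(-31) + 329·54 = 3)
  q = 2: r = 2, s = 27 − 2·(-31) = 89, t = -47 − 2·54 = -155  (check: 573·89 + 329·(-155) = 2)
  q = 1: r = 1, s = -31 − 1·89 = -120, t = 54 − 1·(-155) = 209  (check: 573·(-120) + 329·209 = 1)
The row with r = 1 (the gcd) gives the Bezout coefficients s = -120, t = 209.
Result: 573 · (-120) + 329 · (209) = 1.

gcd(573, 329) = 1; s = -120, t = 209 (check: 573·(-120) + 329·209 = 1).


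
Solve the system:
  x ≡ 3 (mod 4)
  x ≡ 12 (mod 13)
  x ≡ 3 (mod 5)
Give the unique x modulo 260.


Moduli 4, 13, 5 are pairwise coprime; by CRT there is a unique solution modulo M = 4 · 13 · 5 = 260.
Solve pairwise, accumulating the modulus:
  Start with x ≡ 3 (mod 4).
  Combine with x ≡ 12 (mod 13): since gcd(4, 13) = 1, we get a unique residue mod 52.
    Write x = 3 + 4·t and substitute into x ≡ 12 (mod 13): 4·t ≡ 12 − 3 = 9 (mod 13).
    The inverse of 4 mod 13 is 10 (since 4·10 = 40 = 3·13 + 1), so t ≡ 10·9 = 90 ≡ 12 (mod 13).
    Then x = 3 + 4·12 = 51, valid modulo lcm(4, 13) = 52: x ≡ 51 (mod 52).
  Combine with x ≡ 3 (mod 5): since gcd(52, 5) = 1, we get a unique residue mod 260.
    Write x = 51 + 52·t and substitute into x ≡ 3 (mod 5): 52·t ≡ 3 − 51 = -48 (mod 5).
    Reduce coefficients mod 5: 2·t ≡ 2 (mod 5).
    The inverse of 2 mod 5 is 3 (since 2·3 = 6 = 1·5 + 1), so t ≡ 3·2 = 6 ≡ 1 (mod 5).
    Then x = 51 + 52·1 = 103, valid modulo lcm(52, 5) = 260: x ≡ 103 (mod 260).
Verify: 103 mod 4 = 3 ✓, 103 mod 13 = 12 ✓, 103 mod 5 = 3 ✓.

x ≡ 103 (mod 260).


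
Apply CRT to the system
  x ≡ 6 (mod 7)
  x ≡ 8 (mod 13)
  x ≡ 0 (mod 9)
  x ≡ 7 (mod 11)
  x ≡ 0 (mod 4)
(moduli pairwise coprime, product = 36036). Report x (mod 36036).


Product of moduli M = 7 · 13 · 9 · 11 · 4 = 36036.
Merge one congruence at a time:
  Start: x ≡ 6 (mod 7).
  Combine with x ≡ 8 (mod 13); new modulus lcm = 91.
    Write x = 6 + 7·t and substitute into x ≡ 8 (mod 13): 7·t ≡ 8 − 6 = 2 (mod 13).
    The inverse of 7 mod 13 is 2 (since 7·2 = 14 = 1·13 + 1), so t ≡ 2·2 = 4 ≡ 4 (mod 13).
    Then x = 6 + 7·4 = 34, valid modulo lcm(7, 13) = 91: x ≡ 34 (mod 91).
  Combine with x ≡ 0 (mod 9); new modulus lcm = 819.
    Write x = 34 + 91·t and substitute into x ≡ 0 (mod 9): 91·t ≡ 0 − 34 = -34 (mod 9).
    Reduce coefficients mod 9: 1·t ≡ 2 (mod 9).
    So t ≡ 2 (mod 9).
    Then x = 34 + 91·2 = 216, valid modulo lcm(91, 9) = 819: x ≡ 216 (mod 819).
  Combine with x ≡ 7 (mod 11); new modulus lcm = 9009.
    Write x = 216 + 819·t and substitute into x ≡ 7 (mod 11): 819·t ≡ 7 − 216 = -209 (mod 11).
    Reduce coefficients mod 11: 5·t ≡ 0 (mod 11).
    The inverse of 5 mod 11 is 9 (since 5·9 = 45 = 4·11 + 1), so t ≡ 9·0 = 0 ≡ 0 (mod 11).
    Then x = 216 + 819·0 = 216, valid modulo lcm(819, 11) = 9009: x ≡ 216 (mod 9009).
  Combine with x ≡ 0 (mod 4); new modulus lcm = 36036.
    Write x = 216 + 9009·t and substitute into x ≡ 0 (mod 4): 9009·t ≡ 0 − 216 = -216 (mod 4).
    Reduce coefficients mod 4: 1·t ≡ 0 (mod 4).
    So t ≡ 0 (mod 4).
    Then x = 216 + 9009·0 = 216, valid modulo lcm(9009, 4) = 36036: x ≡ 216 (mod 36036).
Verify against each original: 216 mod 7 = 6, 216 mod 13 = 8, 216 mod 9 = 0, 216 mod 11 = 7, 216 mod 4 = 0.

x ≡ 216 (mod 36036).


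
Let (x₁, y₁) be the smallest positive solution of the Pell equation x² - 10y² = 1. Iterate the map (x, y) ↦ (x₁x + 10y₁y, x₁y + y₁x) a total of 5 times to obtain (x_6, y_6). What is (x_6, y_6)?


Step 1: Find the fundamental solution (x₁, y₁) of x² - 10y² = 1.
  Expand √10 as a continued fraction. a₀ = ⌊√10⌋ = 3; iterate m_{k+1} = d_k·a_k − m_k, d_{k+1} = (10 − m_{k+1}²)/d_k, a_{k+1} = ⌊(a₀ + m_{k+1})/d_{k+1}⌋ (starting m₀ = 0, d₀ = 1), with convergents p_k = a_k·p_{k-1} + p_{k-2}, q_k = a_k·q_{k-1} + q_{k-2} (p₋₁ = 1, q₋₁ = 0):
  k = 0: a₀ = 3; p₀/q₀ = 3/1; p₀² − 10·q₀² = 9 − 10 = -1.
  k = 1: m = 3, d = 1, a = ⌊(3 + 3)/1⌋ = 6; p/q = (6·3 + 1)/(6·1 + 0) = 19/6; p² − 10·q² = 361 − 360 = 1.
  The first convergent with p² − 10·q² = 1 gives the fundamental solution (x₁, y₁) = (19, 6).
Step 2: Apply the recurrence (x_{n+1}, y_{n+1}) = (x₁x_n + 10y₁y_n, x₁y_n + y₁x_n) repeatedly.
  From (x_1, y_1) = (19, 6): x_2 = 19·19 + 10·6·6 = 721; y_2 = 19·6 + 6·19 = 228.
  From (x_2, y_2) = (721, 228): x_3 = 19·721 + 10·6·228 = 27379; y_3 = 19·228 + 6·721 = 8658.
  From (x_3, y_3) = (27379, 8658): x_4 = 19·27379 + 10·6·8658 = 1039681; y_4 = 19·8658 + 6·27379 = 328776.
  From (x_4, y_4) = (1039681, 328776): x_5 = 19·1039681 + 10·6·328776 = 39480499; y_5 = 19·328776 + 6·1039681 = 12484830.
  From (x_5, y_5) = (39480499, 12484830): x_6 = 19·39480499 + 10·6·12484830 = 1499219281; y_6 = 19·12484830 + 6·39480499 = 474094764.
Step 3: Verify x_6² - 10·y_6² = 2247658452522156961 - 2247658452522156960 = 1 (should be 1). ✓

(x_1, y_1) = (19, 6); (x_6, y_6) = (1499219281, 474094764).


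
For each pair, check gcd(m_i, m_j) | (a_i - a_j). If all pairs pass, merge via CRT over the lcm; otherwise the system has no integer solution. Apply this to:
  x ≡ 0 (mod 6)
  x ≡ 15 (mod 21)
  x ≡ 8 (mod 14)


Moduli 6, 21, 14 are not pairwise coprime, so CRT works modulo lcm(m_i) when all pairwise compatibility conditions hold.
Pairwise compatibility: gcd(m_i, m_j) must divide a_i - a_j for every pair.
Merge one congruence at a time:
  Start: x ≡ 0 (mod 6).
  Combine with x ≡ 15 (mod 21): gcd(6, 21) = 3; 15 - 0 = 15, which IS divisible by 3, so compatible.
    Write x = 0 + 6·t and substitute into x ≡ 15 (mod 21): 6·t ≡ 15 − 0 = 15 (mod 21).
    Divide the congruence (and modulus) by g = 3: 2·t ≡ 5 (mod 7).
    The inverse of 2 mod 7 is 4 (since 2·4 = 8 = 1·7 + 1), so t ≡ 4·5 = 20 ≡ 6 (mod 7).
    Then x = 0 + 6·6 = 36, valid modulo lcm(6, 21) = 42: x ≡ 36 (mod 42).
  Combine with x ≡ 8 (mod 14): gcd(42, 14) = 14; 8 - 36 = -28, which IS divisible by 14, so compatible.
    Write x = 36 + 42·t and substitute into x ≡ 8 (mod 14): 42·t ≡ 8 − 36 = -28 (mod 14).
    Divide the congruence (and modulus) by g = 14: 3·t ≡ -2 (mod 1).
    Modulo 1 every t works; take t = 0.
    Then x = 36 + 42·0 = 36, valid modulo lcm(42, 14) = 42: x ≡ 36 (mod 42).
Verify: 36 mod 6 = 0, 36 mod 21 = 15, 36 mod 14 = 8.

x ≡ 36 (mod 42).


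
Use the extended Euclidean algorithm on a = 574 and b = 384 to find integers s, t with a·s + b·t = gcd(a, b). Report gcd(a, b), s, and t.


Euclidean algorithm on (574, 384) — divide until remainder is 0:
  574 = 1 · 384 + 190
  384 = 2 · 190 + 4
  190 = 47 · 4 + 2
  4 = 2 · 2 + 0
gcd(574, 384) = 2.
Track Bezout coefficients alongside the remainders: start with r₀ = 574 = a·1 + b·0 (s = 1, t = 0) and r₁ = 384 = a·0 + b·1 (s = 0, t = 1); each new remainder r_{k+1} = r_{k-1} − q_k·r_k inherits s_{k+1} = s_{k-1} − q_k·s_k, t_{k+1} = t_{k-1} − q_k·t_k, so r_k = a·s_k + b·t_k at every step:
  q = 1: r = 190, s = 1 − 1·0 = 1, t = 0 − 1·1 = -1  (check: 574·1 + 384·(-1) = 190)
  q = 2: r = 4, s = 0 − 2·1 = -2, t = 1 − 2·(-1) = 3  (check: 574·(-2) + 384·3 = 4)
  q = 47: r = 2, s = 1 − 47·(-2) = 95, t = -1 − 47·3 = -142  (check: 574·95 + 384·(-142) = 2)
The row with r = 2 (the gcd) gives the Bezout coefficients s = 95, t = -142.
Result: 574 · (95) + 384 · (-142) = 2.

gcd(574, 384) = 2; s = 95, t = -142 (check: 574·95 + 384·(-142) = 2).


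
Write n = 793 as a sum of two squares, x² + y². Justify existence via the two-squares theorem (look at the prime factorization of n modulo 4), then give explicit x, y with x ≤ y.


Step 1: Factor n = 793 = 13 · 61.
Step 2: Check the mod-4 condition on each prime factor: 13 ≡ 1 (mod 4), exponent 1; 61 ≡ 1 (mod 4), exponent 1.
All primes ≡ 3 (mod 4) appear to even exponent (or don't appear), so by the two-squares theorem n IS expressible as a sum of two squares.
Step 3: Build a representation. Here n = 13 · 61 is a product of primes ≡ 1 (mod 4). Each prime p ≡ 1 (mod 4) is itself a sum of two squares; find a² by testing p − a² for a perfect square:
  13: 13 − 1² = 12, 13 − 2² = 9 = 3² ⇒ 13 = 2² + 3².
  61: 61 − 1² = 60, 61 − 2² = 57, 61 − 3² = 52, 61 − 4² = 45, 61 − 5² = 36 = 6² ⇒ 61 = 5² + 6².
  Combine using the Brahmagupta–Fibonacci identity (a² + b²)(c² + d²) = (ac − bd)² + (ad + bc)² = (ac + bd)² + (ad − bc)²:
  13 · 61 = 793: from (2² + 3²)(5² + 6²), take (2·5 − 3·6, 2·6 + 3·5) = (10 − 18, 12 + 15) = (-8, 27); dropping signs (only squares matter) gives (8, 27); check 8² + 27² = 64 + 729 = 793 ✓.
Step 4: Order so x ≤ y and verify: 8² + 27² = 64 + 729 = 793 = n. ✓

n = 793 = 8² + 27² (one valid representation with x ≤ y).


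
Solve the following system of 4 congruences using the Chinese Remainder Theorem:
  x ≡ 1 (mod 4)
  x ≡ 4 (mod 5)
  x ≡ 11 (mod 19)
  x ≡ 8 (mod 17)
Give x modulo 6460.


Product of moduli M = 4 · 5 · 19 · 17 = 6460.
Merge one congruence at a time:
  Start: x ≡ 1 (mod 4).
  Combine with x ≡ 4 (mod 5); new modulus lcm = 20.
    Write x = 1 + 4·t and substitute into x ≡ 4 (mod 5): 4·t ≡ 4 − 1 = 3 (mod 5).
    The inverse of 4 mod 5 is 4 (since 4·4 = 16 = 3·5 + 1), so t ≡ 4·3 = 12 ≡ 2 (mod 5).
    Then x = 1 + 4·2 = 9, valid modulo lcm(4, 5) = 20: x ≡ 9 (mod 20).
  Combine with x ≡ 11 (mod 19); new modulus lcm = 380.
    Write x = 9 + 20·t and substitute into x ≡ 11 (mod 19): 20·t ≡ 11 − 9 = 2 (mod 19).
    Reduce coefficients mod 19: 1·t ≡ 2 (mod 19).
    So t ≡ 2 (mod 19).
    Then x = 9 + 20·2 = 49, valid modulo lcm(20, 19) = 380: x ≡ 49 (mod 380).
  Combine with x ≡ 8 (mod 17); new modulus lcm = 6460.
    Write x = 49 + 380·t and substitute into x ≡ 8 (mod 17): 380·t ≡ 8 − 49 = -41 (mod 17).
    Reduce coefficients mod 17: 6·t ≡ 10 (mod 17).
    The inverse of 6 mod 17 is 3 (since 6·3 = 18 = 1·17 + 1), so t ≡ 3·10 = 30 ≡ 13 (mod 17).
    Then x = 49 + 380·13 = 4989, valid modulo lcm(380, 17) = 6460: x ≡ 4989 (mod 6460).
Verify against each original: 4989 mod 4 = 1, 4989 mod 5 = 4, 4989 mod 19 = 11, 4989 mod 17 = 8.

x ≡ 4989 (mod 6460).


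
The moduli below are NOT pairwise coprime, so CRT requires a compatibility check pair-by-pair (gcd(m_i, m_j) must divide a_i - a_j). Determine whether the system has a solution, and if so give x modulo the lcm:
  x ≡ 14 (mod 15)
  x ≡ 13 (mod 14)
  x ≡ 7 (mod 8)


Moduli 15, 14, 8 are not pairwise coprime, so CRT works modulo lcm(m_i) when all pairwise compatibility conditions hold.
Pairwise compatibility: gcd(m_i, m_j) must divide a_i - a_j for every pair.
Merge one congruence at a time:
  Start: x ≡ 14 (mod 15).
  Combine with x ≡ 13 (mod 14): gcd(15, 14) = 1; 13 - 14 = -1, which IS divisible by 1, so compatible.
    Write x = 14 + 15·t and substitute into x ≡ 13 (mod 14): 15·t ≡ 13 − 14 = -1 (mod 14).
    Reduce coefficients mod 14: 1·t ≡ 13 (mod 14).
    So t ≡ 13 (mod 14).
    Then x = 14 + 15·13 = 209, valid modulo lcm(15, 14) = 210: x ≡ 209 (mod 210).
  Combine with x ≡ 7 (mod 8): gcd(210, 8) = 2; 7 - 209 = -202, which IS divisible by 2, so compatible.
    Write x = 209 + 210·t and substitute into x ≡ 7 (mod 8): 210·t ≡ 7 − 209 = -202 (mod 8).
    Divide the congruence (and modulus) by g = 2: 105·t ≡ -101 (mod 4).
    Reduce coefficients mod 4: 1·t ≡ 3 (mod 4).
    So t ≡ 3 (mod 4).
    Then x = 209 + 210·3 = 839, valid modulo lcm(210, 8) = 840: x ≡ 839 (mod 840).
Verify: 839 mod 15 = 14, 839 mod 14 = 13, 839 mod 8 = 7.

x ≡ 839 (mod 840).


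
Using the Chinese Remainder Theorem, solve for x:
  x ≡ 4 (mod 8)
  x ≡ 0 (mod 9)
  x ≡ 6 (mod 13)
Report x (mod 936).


Moduli 8, 9, 13 are pairwise coprime; by CRT there is a unique solution modulo M = 8 · 9 · 13 = 936.
Solve pairwise, accumulating the modulus:
  Start with x ≡ 4 (mod 8).
  Combine with x ≡ 0 (mod 9): since gcd(8, 9) = 1, we get a unique residue mod 72.
    Write x = 4 + 8·t and substitute into x ≡ 0 (mod 9): 8·t ≡ 0 − 4 = -4 (mod 9).
    Reduce coefficients mod 9: 8·t ≡ 5 (mod 9).
    The inverse of 8 mod 9 is 8 (since 8·8 = 64 = 7·9 + 1), so t ≡ 8·5 = 40 ≡ 4 (mod 9).
    Then x = 4 + 8·4 = 36, valid modulo lcm(8, 9) = 72: x ≡ 36 (mod 72).
  Combine with x ≡ 6 (mod 13): since gcd(72, 13) = 1, we get a unique residue mod 936.
    Write x = 36 + 72·t and substitute into x ≡ 6 (mod 13): 72·t ≡ 6 − 36 = -30 (mod 13).
    Reduce coefficients mod 13: 7·t ≡ 9 (mod 13).
    The inverse of 7 mod 13 is 2 (since 7·2 = 14 = 1·13 + 1), so t ≡ 2·9 = 18 ≡ 5 (mod 13).
    Then x = 36 + 72·5 = 396, valid modulo lcm(72, 13) = 936: x ≡ 396 (mod 936).
Verify: 396 mod 8 = 4 ✓, 396 mod 9 = 0 ✓, 396 mod 13 = 6 ✓.

x ≡ 396 (mod 936).


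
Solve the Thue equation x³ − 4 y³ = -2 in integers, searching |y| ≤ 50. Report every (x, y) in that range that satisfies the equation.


The equation is x³ - 4y³ = -2. For fixed y, x³ = 4·y³ − 2, so a solution requires the RHS to be a perfect cube.
Strategy: iterate y from -50 to 50, compute RHS = 4·y³ − 2, and check whether it is a (positive or negative) perfect cube.
Check small values of y:
  y = 0: RHS = -2 is not a perfect cube.
  y = 1: RHS = 2 is not a perfect cube.
  y = -1: RHS = -6 is not a perfect cube.
  y = 2: RHS = 30 is not a perfect cube.
  y = -2: RHS = -34 is not a perfect cube.
  y = 3: RHS = 106 is not a perfect cube.
  y = -3: RHS = -110 is not a perfect cube.
Continuing the search up to |y| = 50 finds no solutions either.
No (x, y) in the scanned range satisfies the equation.

No integer solutions with |y| ≤ 50.


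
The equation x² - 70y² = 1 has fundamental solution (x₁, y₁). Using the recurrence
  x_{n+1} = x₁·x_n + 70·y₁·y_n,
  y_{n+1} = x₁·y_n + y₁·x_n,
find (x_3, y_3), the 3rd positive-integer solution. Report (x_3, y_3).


Step 1: Find the fundamental solution (x₁, y₁) of x² - 70y² = 1.
  Expand √70 as a continued fraction. a₀ = ⌊√70⌋ = 8; iterate m_{k+1} = d_k·a_k − m_k, d_{k+1} = (70 − m_{k+1}²)/d_k, a_{k+1} = ⌊(a₀ + m_{k+1})/d_{k+1}⌋ (starting m₀ = 0, d₀ = 1), with convergents p_k = a_k·p_{k-1} + p_{k-2}, q_k = a_k·q_{k-1} + q_{k-2} (p₋₁ = 1, q₋₁ = 0):
  k = 0: a₀ = 8; p₀/q₀ = 8/1; p₀² − 70·q₀² = 64 − 70 = -6.
  k = 1: m = 8, d = 6, a = ⌊(8 + 8)/6⌋ = 2; p/q = (2·8 + 1)/(2·1 + 0) = 17/2; p² − 70·q² = 289 − 280 = 9.
  k = 2: m = 4, d = 9, a = ⌊(8 + 4)/9⌋ = 1; p/q = (1·17 + 8)/(1·2 + 1) = 25/3; p² − 70·q² = 625 − 630 = -5.
  k = 3: m = 5, d = 5, a = ⌊(8 + 5)/5⌋ = 2; p/q = (2·25 + 17)/(2·3 + 2) = 67/8; p² − 70·q² = 4489 − 4480 = 9.
  k = 4: m = 5, d = 9, a = ⌊(8 + 5)/9⌋ = 1; p/q = (1·67 + 25)/(1·8 + 3) = 92/11; p² − 70·q² = 8464 − 8470 = -6.
  k = 5: m = 4, d = 6, a = ⌊(8 + 4)/6⌋ = 2; p/q = (2·92 + 67)/(2·11 + 8) = 251/30; p² − 70·q² = 63001 − 63000 = 1.
  The first convergent with p² − 70·q² = 1 gives the fundamental solution (x₁, y₁) = (251, 30).
Step 2: Apply the recurrence (x_{n+1}, y_{n+1}) = (x₁x_n + 70y₁y_n, x₁y_n + y₁x_n) repeatedly.
  From (x_1, y_1) = (251, 30): x_2 = 251·251 + 70·30·30 = 126001; y_2 = 251·30 + 30·251 = 15060.
  From (x_2, y_2) = (126001, 15060): x_3 = 251·126001 + 70·30·15060 = 63252251; y_3 = 251·15060 + 30·126001 = 7560090.
Step 3: Verify x_3² - 70·y_3² = 4000847256567001 - 4000847256567000 = 1 (should be 1). ✓

(x_1, y_1) = (251, 30); (x_3, y_3) = (63252251, 7560090).
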